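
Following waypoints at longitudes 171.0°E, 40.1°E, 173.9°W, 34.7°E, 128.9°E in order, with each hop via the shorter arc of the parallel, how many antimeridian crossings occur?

Leg 1: +171.0° → +40.1°, shortest Δλ = -130.9° (west) — does not cross 180°.
Leg 2: +40.1° → -173.9°, shortest Δλ = 146.0° (east) — crosses 180°.
Leg 3: -173.9° → +34.7°, shortest Δλ = -151.4° (west) — crosses 180°.
Leg 4: +34.7° → +128.9°, shortest Δλ = 94.2° (east) — does not cross 180°.
Total crossings: 2.

2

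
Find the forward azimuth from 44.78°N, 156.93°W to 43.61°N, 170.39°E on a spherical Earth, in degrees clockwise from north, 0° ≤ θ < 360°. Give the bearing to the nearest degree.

279°

Δλ = 170.39 − -156.93 = 327.32°; wrapped into (−180°, 180°]: -32.68°.
θ = atan2( sin Δλ · cos φ₂ , cos φ₁ · sin φ₂ − sin φ₁ · cos φ₂ · cos Δλ )
  = atan2(-0.39095, 0.06032) = -81.229° → normalised to [0°, 360°): 278.771°.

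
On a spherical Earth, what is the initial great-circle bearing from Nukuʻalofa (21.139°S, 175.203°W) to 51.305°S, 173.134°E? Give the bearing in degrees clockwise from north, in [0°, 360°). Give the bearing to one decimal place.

194.0°

Δλ = 173.134 − -175.203 = 348.337°; wrapped into (−180°, 180°]: -11.663°.
θ = atan2( sin Δλ · cos φ₂ , cos φ₁ · sin φ₂ − sin φ₁ · cos φ₂ · cos Δλ )
  = atan2(-0.12638, -0.50716) = -166.007° → normalised to [0°, 360°): 193.993°.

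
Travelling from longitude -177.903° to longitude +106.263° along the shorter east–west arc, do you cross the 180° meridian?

Naïve |106.263 − -177.903| = 284.166° > 180°, so the shorter arc goes the other way round — across 180°.
Signed shortest Δλ = ((106.263 − -177.903 + 180) mod 360) − 180 = -75.834°.
Going west by 75.834° from -177.903° passes through 180° before reaching +106.263°.

Yes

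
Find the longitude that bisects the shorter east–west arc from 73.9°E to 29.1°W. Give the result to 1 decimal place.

22.4°E

Signed shortest Δλ from +73.9° to -29.1° is -103.0°.
Midpoint longitude = +73.9° + (-103.0°)/2 = +73.9° − 51.5° = +22.4°.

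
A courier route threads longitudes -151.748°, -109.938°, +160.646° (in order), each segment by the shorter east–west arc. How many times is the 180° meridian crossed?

Leg 1: -151.748° → -109.938°, shortest Δλ = 41.81° (east) — does not cross 180°.
Leg 2: -109.938° → +160.646°, shortest Δλ = -89.416° (west) — crosses 180°.
Total crossings: 1.

1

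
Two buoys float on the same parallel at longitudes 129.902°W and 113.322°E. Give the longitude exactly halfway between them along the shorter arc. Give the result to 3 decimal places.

Signed shortest Δλ from -129.902° to +113.322° is -116.776°.
Midpoint longitude = -129.902° + (-116.776°)/2 = -129.902° − 58.388° = -188.290°.
Normalise into (−180°, 180°]: +171.710°.
(The naïve average (-129.902 + +113.322)/2 = -8.29° is on the wrong side of the globe.)

171.710°E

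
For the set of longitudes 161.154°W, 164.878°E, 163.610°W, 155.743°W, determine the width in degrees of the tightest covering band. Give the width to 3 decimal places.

39.379°

Sort the longitudes: -163.610°, -161.154°, -155.743°, +164.878°.
Eastward gaps between consecutive values (wrapping around): 2.456°, 5.411°, 320.621°, 31.512°.
Largest gap = 320.621° ⇒ minimal covering band is its complement: 360° − 320.621° = 39.379°.
Band runs from +164.878° eastward to -155.743°, crossing the antimeridian.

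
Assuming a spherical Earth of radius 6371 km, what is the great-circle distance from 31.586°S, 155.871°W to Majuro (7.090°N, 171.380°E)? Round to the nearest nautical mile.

Δλ = 171.380 − -155.871 = 327.251°; wrapped into (−180°, 180°]: -32.749°.
Δφ = 7.090 − -31.586 = 38.676°.
a = sin²(Δφ/2) + cos φ₁ · cos φ₂ · sin²(Δλ/2) = 0.176838.
c = 2·atan2(√a, √(1−a)) = 0.86804 rad → d = 6371·c ≈ 5530.28 km ≈ 2986.11 nmi.

2986 nmi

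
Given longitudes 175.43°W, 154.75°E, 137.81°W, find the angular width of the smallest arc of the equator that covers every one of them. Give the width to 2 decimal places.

67.44°

Sort the longitudes: -175.43°, -137.81°, +154.75°.
Eastward gaps between consecutive values (wrapping around): 37.62°, 292.56°, 29.82°.
Largest gap = 292.56° ⇒ minimal covering band is its complement: 360° − 292.56° = 67.44°.
Band runs from +154.75° eastward to -137.81°, crossing the antimeridian.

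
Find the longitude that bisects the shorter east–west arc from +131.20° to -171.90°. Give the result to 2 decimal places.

Signed shortest Δλ from +131.20° to -171.90° is +56.90°.
Midpoint longitude = +131.20° + (+56.90°)/2 = +131.20° + 28.45° = +159.65°.
(The naïve average (+131.20 + -171.90)/2 = -20.35° is on the wrong side of the globe.)

+159.65°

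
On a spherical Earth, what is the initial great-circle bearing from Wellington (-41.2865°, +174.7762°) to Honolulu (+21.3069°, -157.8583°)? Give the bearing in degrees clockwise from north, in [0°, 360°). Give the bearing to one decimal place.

27.6°

Δλ = -157.8583 − 174.7762 = -332.6345°; wrapped into (−180°, 180°]: 27.3655°.
θ = atan2( sin Δλ · cos φ₂ , cos φ₁ · sin φ₂ − sin φ₁ · cos φ₂ · cos Δλ )
  = atan2(0.42825, 0.81897) = 27.605° → normalised to [0°, 360°): 27.605°.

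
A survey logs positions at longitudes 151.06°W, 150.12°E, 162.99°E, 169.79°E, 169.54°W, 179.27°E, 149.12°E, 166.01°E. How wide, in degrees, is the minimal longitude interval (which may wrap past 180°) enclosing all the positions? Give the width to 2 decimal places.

59.82°

Sort the longitudes: -169.54°, -151.06°, +149.12°, +150.12°, +162.99°, +166.01°, +169.79°, +179.27°.
Eastward gaps between consecutive values (wrapping around): 18.48°, 300.18°, 1.00°, 12.87°, 3.02°, 3.78°, 9.48°, 11.19°.
Largest gap = 300.18° ⇒ minimal covering band is its complement: 360° − 300.18° = 59.82°.
Band runs from +149.12° eastward to -151.06°, crossing the antimeridian.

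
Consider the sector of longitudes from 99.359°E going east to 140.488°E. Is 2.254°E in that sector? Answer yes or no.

Band width going east from +99.359° to +140.488°: ((140.488 − 99.359) mod 360) = 41.129°.
Offset of +2.254° east of the west edge: ((2.254 − 99.359) mod 360) = 262.895°.
262.895° > 41.129° ⇒ outside.

No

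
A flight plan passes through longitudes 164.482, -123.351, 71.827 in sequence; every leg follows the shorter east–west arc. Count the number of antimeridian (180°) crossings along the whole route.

2

Leg 1: +164.482° → -123.351°, shortest Δλ = 72.167° (east) — crosses 180°.
Leg 2: -123.351° → +71.827°, shortest Δλ = -164.822° (west) — crosses 180°.
Total crossings: 2.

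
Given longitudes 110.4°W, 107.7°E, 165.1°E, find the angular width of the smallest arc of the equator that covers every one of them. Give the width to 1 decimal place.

141.9°

Sort the longitudes: -110.4°, +107.7°, +165.1°.
Eastward gaps between consecutive values (wrapping around): 218.1°, 57.4°, 84.5°.
Largest gap = 218.1° ⇒ minimal covering band is its complement: 360° − 218.1° = 141.9°.
Band runs from +107.7° eastward to -110.4°, crossing the antimeridian.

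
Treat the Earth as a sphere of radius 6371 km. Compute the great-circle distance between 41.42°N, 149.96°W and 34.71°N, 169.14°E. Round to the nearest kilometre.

3623 km

Δλ = 169.14 − -149.96 = 319.10°; wrapped into (−180°, 180°]: -40.90°.
Δφ = 34.71 − 41.42 = -6.71°.
a = sin²(Δφ/2) + cos φ₁ · cos φ₂ · sin²(Δλ/2) = 0.078675.
c = 2·atan2(√a, √(1−a)) = 0.56861 rad → d = 6371·c ≈ 3622.62 km.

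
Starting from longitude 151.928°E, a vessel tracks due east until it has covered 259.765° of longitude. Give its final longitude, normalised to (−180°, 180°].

Start at +151.928°; shift +259.765° → +411.693°.
+411.693° lies outside (−180°, 180°]; subtract 360° → +51.693°.

51.693°E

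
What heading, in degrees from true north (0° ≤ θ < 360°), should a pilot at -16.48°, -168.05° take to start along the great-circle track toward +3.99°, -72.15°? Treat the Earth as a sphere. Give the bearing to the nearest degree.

Δλ = -72.15 − -168.05 = 95.90°.
θ = atan2( sin Δλ · cos φ₂ , cos φ₁ · sin φ₂ − sin φ₁ · cos φ₂ · cos Δλ )
  = atan2(0.99229, 0.03763) = 87.828° → normalised to [0°, 360°): 87.828°.

88°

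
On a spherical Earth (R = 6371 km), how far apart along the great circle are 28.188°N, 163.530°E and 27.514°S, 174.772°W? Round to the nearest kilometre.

6612 km

Δλ = -174.772 − 163.530 = -338.302°; wrapped into (−180°, 180°]: 21.698°.
Δφ = -27.514 − 28.188 = -55.702°.
a = sin²(Δφ/2) + cos φ₁ · cos φ₂ · sin²(Δλ/2) = 0.245945.
c = 2·atan2(√a, √(1−a)) = 1.03781 rad → d = 6371·c ≈ 6611.88 km.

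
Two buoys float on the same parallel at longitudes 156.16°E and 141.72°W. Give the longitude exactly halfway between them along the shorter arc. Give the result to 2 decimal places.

Signed shortest Δλ from +156.16° to -141.72° is +62.12°.
Midpoint longitude = +156.16° + (+62.12°)/2 = +156.16° + 31.06° = +187.22°.
Normalise into (−180°, 180°]: -172.78°.
(The naïve average (+156.16 + -141.72)/2 = 7.22° is on the wrong side of the globe.)

172.78°W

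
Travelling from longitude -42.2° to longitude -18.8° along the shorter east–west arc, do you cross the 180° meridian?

No

Signed shortest Δλ = ((-18.8 − -42.2 + 180) mod 360) − 180 = 23.4°.
Going east by 23.4° from -42.2° reaches -18.8° without touching 180°.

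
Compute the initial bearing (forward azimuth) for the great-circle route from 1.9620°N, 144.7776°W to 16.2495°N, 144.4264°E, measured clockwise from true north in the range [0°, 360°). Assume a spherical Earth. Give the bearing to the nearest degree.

Δλ = 144.4264 − -144.7776 = 289.2040°; wrapped into (−180°, 180°]: -70.7960°.
θ = atan2( sin Δλ · cos φ₂ , cos φ₁ · sin φ₂ − sin φ₁ · cos φ₂ · cos Δλ )
  = atan2(-0.90663, 0.26884) = -73.483° → normalised to [0°, 360°): 286.517°.

287°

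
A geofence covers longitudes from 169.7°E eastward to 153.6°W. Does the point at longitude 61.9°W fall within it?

No

Band width going east from +169.7° to -153.6°: ((-153.6 − 169.7) mod 360) = 36.7°.
Offset of -61.9° east of the west edge: ((-61.9 − 169.7) mod 360) = 128.4°.
128.4° > 36.7° ⇒ outside.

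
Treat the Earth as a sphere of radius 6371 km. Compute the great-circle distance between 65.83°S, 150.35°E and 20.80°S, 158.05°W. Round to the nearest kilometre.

Δλ = -158.05 − 150.35 = -308.40°; wrapped into (−180°, 180°]: 51.60°.
Δφ = -20.80 − -65.83 = 45.03°.
a = sin²(Δφ/2) + cos φ₁ · cos φ₂ · sin²(Δλ/2) = 0.219137.
c = 2·atan2(√a, √(1−a)) = 0.97432 rad → d = 6371·c ≈ 6207.42 km.

6207 km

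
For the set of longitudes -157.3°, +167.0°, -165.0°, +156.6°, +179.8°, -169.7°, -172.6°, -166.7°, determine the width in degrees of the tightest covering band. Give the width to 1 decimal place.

46.1°

Sort the longitudes: -172.6°, -169.7°, -166.7°, -165.0°, -157.3°, +156.6°, +167.0°, +179.8°.
Eastward gaps between consecutive values (wrapping around): 2.9°, 3.0°, 1.7°, 7.7°, 313.9°, 10.4°, 12.8°, 7.6°.
Largest gap = 313.9° ⇒ minimal covering band is its complement: 360° − 313.9° = 46.1°.
Band runs from +156.6° eastward to -157.3°, crossing the antimeridian.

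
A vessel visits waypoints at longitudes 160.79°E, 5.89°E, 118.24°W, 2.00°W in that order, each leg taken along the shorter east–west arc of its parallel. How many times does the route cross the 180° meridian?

0

Leg 1: +160.79° → +5.89°, shortest Δλ = -154.9° (west) — does not cross 180°.
Leg 2: +5.89° → -118.24°, shortest Δλ = -124.13° (west) — does not cross 180°.
Leg 3: -118.24° → -2.00°, shortest Δλ = 116.24° (east) — does not cross 180°.
Total crossings: 0.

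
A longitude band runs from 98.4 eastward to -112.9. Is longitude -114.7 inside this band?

Yes

Band width going east from +98.4° to -112.9°: ((-112.9 − 98.4) mod 360) = 148.7°.
Offset of -114.7° east of the west edge: ((-114.7 − 98.4) mod 360) = 146.9°.
146.9° ≤ 148.7° ⇒ inside.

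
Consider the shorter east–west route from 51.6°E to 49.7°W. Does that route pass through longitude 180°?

Signed shortest Δλ = ((-49.7 − 51.6 + 180) mod 360) − 180 = -101.3°.
Going west by 101.3° from +51.6° reaches -49.7° without touching 180°.

No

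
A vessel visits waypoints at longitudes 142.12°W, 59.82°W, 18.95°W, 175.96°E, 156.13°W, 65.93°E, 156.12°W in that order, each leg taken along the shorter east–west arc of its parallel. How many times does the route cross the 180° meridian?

4

Leg 1: -142.12° → -59.82°, shortest Δλ = 82.3° (east) — does not cross 180°.
Leg 2: -59.82° → -18.95°, shortest Δλ = 40.87° (east) — does not cross 180°.
Leg 3: -18.95° → +175.96°, shortest Δλ = -165.09° (west) — crosses 180°.
Leg 4: +175.96° → -156.13°, shortest Δλ = 27.91° (east) — crosses 180°.
Leg 5: -156.13° → +65.93°, shortest Δλ = -137.94° (west) — crosses 180°.
Leg 6: +65.93° → -156.12°, shortest Δλ = 137.95° (east) — crosses 180°.
Total crossings: 4.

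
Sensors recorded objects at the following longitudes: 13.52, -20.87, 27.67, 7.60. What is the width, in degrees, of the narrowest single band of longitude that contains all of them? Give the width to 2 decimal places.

Sort the longitudes: -20.87°, +7.60°, +13.52°, +27.67°.
Eastward gaps between consecutive values (wrapping around): 28.47°, 5.92°, 14.15°, 311.46°.
Largest gap = 311.46° ⇒ minimal covering band is its complement: 360° − 311.46° = 48.54°.
Band runs from -20.87° eastward to +27.67°.

48.54°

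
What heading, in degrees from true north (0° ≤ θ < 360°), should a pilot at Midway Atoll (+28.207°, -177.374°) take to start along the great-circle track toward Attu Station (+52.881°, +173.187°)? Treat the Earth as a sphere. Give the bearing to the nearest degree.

347°

Δλ = 173.187 − -177.374 = 350.561°; wrapped into (−180°, 180°]: -9.439°.
θ = atan2( sin Δλ · cos φ₂ , cos φ₁ · sin φ₂ − sin φ₁ · cos φ₂ · cos Δλ )
  = atan2(-0.09897, 0.42132) = -13.219° → normalised to [0°, 360°): 346.781°.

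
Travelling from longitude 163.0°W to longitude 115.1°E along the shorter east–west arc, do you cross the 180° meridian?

Naïve |115.1 − -163.0| = 278.1° > 180°, so the shorter arc goes the other way round — across 180°.
Signed shortest Δλ = ((115.1 − -163.0 + 180) mod 360) − 180 = -81.9°.
Going west by 81.9° from -163.0° passes through 180° before reaching +115.1°.

Yes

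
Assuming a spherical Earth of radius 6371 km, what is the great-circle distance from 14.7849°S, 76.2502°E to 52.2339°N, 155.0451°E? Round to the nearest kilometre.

10560 km

Δλ = 155.0451 − 76.2502 = 78.7949°.
Δφ = 52.2339 − -14.7849 = 67.0188°.
a = sin²(Δφ/2) + cos φ₁ · cos φ₂ · sin²(Δλ/2) = 0.543332.
c = 2·atan2(√a, √(1−a)) = 1.65757 rad → d = 6371·c ≈ 10560.37 km.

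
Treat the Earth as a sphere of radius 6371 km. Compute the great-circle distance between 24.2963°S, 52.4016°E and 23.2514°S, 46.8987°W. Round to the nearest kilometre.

9835 km

Δλ = -46.8987 − 52.4016 = -99.3003°.
Δφ = -23.2514 − -24.2963 = 1.0449°.
a = sin²(Δφ/2) + cos φ₁ · cos φ₂ · sin²(Δλ/2) = 0.486452.
c = 2·atan2(√a, √(1−a)) = 1.54370 rad → d = 6371·c ≈ 9834.89 km.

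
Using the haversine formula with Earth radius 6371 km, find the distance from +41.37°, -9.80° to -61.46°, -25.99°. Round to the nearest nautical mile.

6224 nmi

Δλ = -25.99 − -9.80 = -16.19°.
Δφ = -61.46 − 41.37 = -102.83°.
a = sin²(Δφ/2) + cos φ₁ · cos φ₂ · sin²(Δλ/2) = 0.618139.
c = 2·atan2(√a, √(1−a)) = 1.80933 rad → d = 6371·c ≈ 11527.24 km ≈ 6224.21 nmi.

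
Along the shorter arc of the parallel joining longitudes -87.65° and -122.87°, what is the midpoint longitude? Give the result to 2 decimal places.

Signed shortest Δλ from -87.65° to -122.87° is -35.22°.
Midpoint longitude = -87.65° + (-35.22°)/2 = -87.65° − 17.61° = -105.26°.

-105.26°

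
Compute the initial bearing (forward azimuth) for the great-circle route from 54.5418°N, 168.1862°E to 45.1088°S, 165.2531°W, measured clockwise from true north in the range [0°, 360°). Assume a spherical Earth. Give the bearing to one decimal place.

Δλ = -165.2531 − 168.1862 = -333.4393°; wrapped into (−180°, 180°]: 26.5607°.
θ = atan2( sin Δλ · cos φ₂ , cos φ₁ · sin φ₂ − sin φ₁ · cos φ₂ · cos Δλ )
  = atan2(0.31558, -0.92518) = 161.165° → normalised to [0°, 360°): 161.165°.

161.2°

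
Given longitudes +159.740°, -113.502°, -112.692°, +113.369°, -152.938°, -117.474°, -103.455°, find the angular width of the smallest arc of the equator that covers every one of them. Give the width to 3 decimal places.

Sort the longitudes: -152.938°, -117.474°, -113.502°, -112.692°, -103.455°, +113.369°, +159.740°.
Eastward gaps between consecutive values (wrapping around): 35.464°, 3.972°, 0.810°, 9.237°, 216.824°, 46.371°, 47.322°.
Largest gap = 216.824° ⇒ minimal covering band is its complement: 360° − 216.824° = 143.176°.
Band runs from +113.369° eastward to -103.455°, crossing the antimeridian.

143.176°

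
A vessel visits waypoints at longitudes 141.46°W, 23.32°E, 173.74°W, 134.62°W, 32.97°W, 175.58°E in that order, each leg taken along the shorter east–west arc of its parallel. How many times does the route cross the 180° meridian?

2

Leg 1: -141.46° → +23.32°, shortest Δλ = 164.78° (east) — does not cross 180°.
Leg 2: +23.32° → -173.74°, shortest Δλ = 162.94° (east) — crosses 180°.
Leg 3: -173.74° → -134.62°, shortest Δλ = 39.12° (east) — does not cross 180°.
Leg 4: -134.62° → -32.97°, shortest Δλ = 101.65° (east) — does not cross 180°.
Leg 5: -32.97° → +175.58°, shortest Δλ = -151.45° (west) — crosses 180°.
Total crossings: 2.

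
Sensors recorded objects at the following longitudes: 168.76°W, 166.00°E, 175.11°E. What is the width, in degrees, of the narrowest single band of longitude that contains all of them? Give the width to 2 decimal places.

Sort the longitudes: -168.76°, +166.00°, +175.11°.
Eastward gaps between consecutive values (wrapping around): 334.76°, 9.11°, 16.13°.
Largest gap = 334.76° ⇒ minimal covering band is its complement: 360° − 334.76° = 25.24°.
Band runs from +166.00° eastward to -168.76°, crossing the antimeridian.

25.24°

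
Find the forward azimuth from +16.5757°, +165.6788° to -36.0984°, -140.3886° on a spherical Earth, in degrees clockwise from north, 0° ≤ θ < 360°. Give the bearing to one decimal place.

Δλ = -140.3886 − 165.6788 = -306.0674°; wrapped into (−180°, 180°]: 53.9326°.
θ = atan2( sin Δλ · cos φ₂ , cos φ₁ · sin φ₂ − sin φ₁ · cos φ₂ · cos Δλ )
  = atan2(0.65313, -0.70040) = 137.000° → normalised to [0°, 360°): 137.000°.

137.0°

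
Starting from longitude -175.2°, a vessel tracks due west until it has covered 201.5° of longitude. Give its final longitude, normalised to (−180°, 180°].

Start at -175.2°; shift −201.5° → -376.7°.
-376.7° lies outside (−180°, 180°]; add 360° → -16.7°.

-16.7°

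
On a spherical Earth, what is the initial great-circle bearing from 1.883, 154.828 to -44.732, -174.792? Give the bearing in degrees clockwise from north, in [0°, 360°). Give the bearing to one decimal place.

Δλ = -174.792 − 154.828 = -329.620°; wrapped into (−180°, 180°]: 30.380°.
θ = atan2( sin Δλ · cos φ₂ , cos φ₁ · sin φ₂ − sin φ₁ · cos φ₂ · cos Δλ )
  = atan2(0.35928, -0.72355) = 153.593° → normalised to [0°, 360°): 153.593°.

153.6°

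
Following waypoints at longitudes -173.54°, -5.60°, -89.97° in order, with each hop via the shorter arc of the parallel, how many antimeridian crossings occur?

0

Leg 1: -173.54° → -5.60°, shortest Δλ = 167.94° (east) — does not cross 180°.
Leg 2: -5.60° → -89.97°, shortest Δλ = -84.37° (west) — does not cross 180°.
Total crossings: 0.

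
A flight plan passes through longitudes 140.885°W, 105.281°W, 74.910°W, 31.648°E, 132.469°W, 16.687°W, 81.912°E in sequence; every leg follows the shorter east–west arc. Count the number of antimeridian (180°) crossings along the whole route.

0

Leg 1: -140.885° → -105.281°, shortest Δλ = 35.604° (east) — does not cross 180°.
Leg 2: -105.281° → -74.910°, shortest Δλ = 30.371° (east) — does not cross 180°.
Leg 3: -74.910° → +31.648°, shortest Δλ = 106.558° (east) — does not cross 180°.
Leg 4: +31.648° → -132.469°, shortest Δλ = -164.117° (west) — does not cross 180°.
Leg 5: -132.469° → -16.687°, shortest Δλ = 115.782° (east) — does not cross 180°.
Leg 6: -16.687° → +81.912°, shortest Δλ = 98.599° (east) — does not cross 180°.
Total crossings: 0.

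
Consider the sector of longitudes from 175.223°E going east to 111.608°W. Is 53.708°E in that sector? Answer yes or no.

Band width going east from +175.223° to -111.608°: ((-111.608 − 175.223) mod 360) = 73.169°.
Offset of +53.708° east of the west edge: ((53.708 − 175.223) mod 360) = 238.485°.
238.485° > 73.169° ⇒ outside.

No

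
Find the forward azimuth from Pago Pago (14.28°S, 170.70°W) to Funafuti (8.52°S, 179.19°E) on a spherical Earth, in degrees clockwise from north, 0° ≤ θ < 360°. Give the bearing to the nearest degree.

Δλ = 179.19 − -170.70 = 349.89°; wrapped into (−180°, 180°]: -10.11°.
θ = atan2( sin Δλ · cos φ₂ , cos φ₁ · sin φ₂ − sin φ₁ · cos φ₂ · cos Δλ )
  = atan2(-0.17360, 0.09657) = -60.913° → normalised to [0°, 360°): 299.087°.

299°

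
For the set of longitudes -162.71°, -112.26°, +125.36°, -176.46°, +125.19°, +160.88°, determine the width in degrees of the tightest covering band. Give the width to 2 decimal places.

122.55°

Sort the longitudes: -176.46°, -162.71°, -112.26°, +125.19°, +125.36°, +160.88°.
Eastward gaps between consecutive values (wrapping around): 13.75°, 50.45°, 237.45°, 0.17°, 35.52°, 22.66°.
Largest gap = 237.45° ⇒ minimal covering band is its complement: 360° − 237.45° = 122.55°.
Band runs from +125.19° eastward to -112.26°, crossing the antimeridian.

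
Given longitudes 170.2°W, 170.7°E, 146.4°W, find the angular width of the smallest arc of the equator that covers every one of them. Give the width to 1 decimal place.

42.9°

Sort the longitudes: -170.2°, -146.4°, +170.7°.
Eastward gaps between consecutive values (wrapping around): 23.8°, 317.1°, 19.1°.
Largest gap = 317.1° ⇒ minimal covering band is its complement: 360° − 317.1° = 42.9°.
Band runs from +170.7° eastward to -146.4°, crossing the antimeridian.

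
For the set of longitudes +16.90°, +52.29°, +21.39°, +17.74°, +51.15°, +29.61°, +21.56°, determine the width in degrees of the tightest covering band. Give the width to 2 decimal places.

35.39°

Sort the longitudes: +16.90°, +17.74°, +21.39°, +21.56°, +29.61°, +51.15°, +52.29°.
Eastward gaps between consecutive values (wrapping around): 0.84°, 3.65°, 0.17°, 8.05°, 21.54°, 1.14°, 324.61°.
Largest gap = 324.61° ⇒ minimal covering band is its complement: 360° − 324.61° = 35.39°.
Band runs from +16.90° eastward to +52.29°.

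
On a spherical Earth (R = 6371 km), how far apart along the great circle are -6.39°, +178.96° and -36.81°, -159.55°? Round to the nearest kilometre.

Δλ = -159.55 − 178.96 = -338.51°; wrapped into (−180°, 180°]: 21.49°.
Δφ = -36.81 − -6.39 = -30.42°.
a = sin²(Δφ/2) + cos φ₁ · cos φ₂ · sin²(Δλ/2) = 0.096488.
c = 2·atan2(√a, √(1−a)) = 0.63170 rad → d = 6371·c ≈ 4024.56 km.

4025 km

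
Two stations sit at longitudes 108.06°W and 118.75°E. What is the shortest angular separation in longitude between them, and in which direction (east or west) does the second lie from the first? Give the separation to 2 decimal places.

133.19° west

Raw difference: 118.75 − -108.06 = 226.81°.
Normalise into (−180°, 180°]: 226.81° − 360° = -133.19°.
Negative ⇒ the second point lies to the west; separation 133.19°.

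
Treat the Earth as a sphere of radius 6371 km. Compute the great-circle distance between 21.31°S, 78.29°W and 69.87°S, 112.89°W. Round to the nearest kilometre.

5867 km

Δλ = -112.89 − -78.29 = -34.60°.
Δφ = -69.87 − -21.31 = -48.56°.
a = sin²(Δφ/2) + cos φ₁ · cos φ₂ · sin²(Δλ/2) = 0.197435.
c = 2·atan2(√a, √(1−a)) = 0.92087 rad → d = 6371·c ≈ 5866.85 km.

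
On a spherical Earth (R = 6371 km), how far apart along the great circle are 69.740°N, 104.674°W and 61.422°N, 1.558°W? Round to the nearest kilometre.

4244 km

Δλ = -1.558 − -104.674 = 103.116°.
Δφ = 61.422 − 69.740 = -8.318°.
a = sin²(Δφ/2) + cos φ₁ · cos φ₂ · sin²(Δλ/2) = 0.106877.
c = 2·atan2(√a, √(1−a)) = 0.66609 rad → d = 6371·c ≈ 4243.63 km.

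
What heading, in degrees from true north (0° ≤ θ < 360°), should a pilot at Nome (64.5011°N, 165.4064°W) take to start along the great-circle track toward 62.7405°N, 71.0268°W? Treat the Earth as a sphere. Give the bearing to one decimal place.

Δλ = -71.0268 − -165.4064 = 94.3796°.
θ = atan2( sin Δλ · cos φ₂ , cos φ₁ · sin φ₂ − sin φ₁ · cos φ₂ · cos Δλ )
  = atan2(0.45668, 0.41425) = 47.789° → normalised to [0°, 360°): 47.789°.

47.8°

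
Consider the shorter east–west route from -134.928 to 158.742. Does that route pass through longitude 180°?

Naïve |158.742 − -134.928| = 293.67° > 180°, so the shorter arc goes the other way round — across 180°.
Signed shortest Δλ = ((158.742 − -134.928 + 180) mod 360) − 180 = -66.33°.
Going west by 66.33° from -134.928° passes through 180° before reaching +158.742°.

Yes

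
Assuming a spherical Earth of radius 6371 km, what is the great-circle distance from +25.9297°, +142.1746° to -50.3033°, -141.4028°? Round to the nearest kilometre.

11301 km

Δλ = -141.4028 − 142.1746 = -283.5774°; wrapped into (−180°, 180°]: 76.4226°.
Δφ = -50.3033 − 25.9297 = -76.2330°.
a = sin²(Δφ/2) + cos φ₁ · cos φ₂ · sin²(Δλ/2) = 0.600799.
c = 2·atan2(√a, √(1−a)) = 1.77379 rad → d = 6371·c ≈ 11300.79 km.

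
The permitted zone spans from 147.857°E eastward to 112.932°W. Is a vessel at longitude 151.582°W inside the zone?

Yes

Band width going east from +147.857° to -112.932°: ((-112.932 − 147.857) mod 360) = 99.211°.
Offset of -151.582° east of the west edge: ((-151.582 − 147.857) mod 360) = 60.561°.
60.561° ≤ 99.211° ⇒ inside.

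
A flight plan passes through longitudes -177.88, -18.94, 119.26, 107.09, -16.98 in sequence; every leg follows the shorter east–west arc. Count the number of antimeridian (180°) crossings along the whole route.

0

Leg 1: -177.88° → -18.94°, shortest Δλ = 158.94° (east) — does not cross 180°.
Leg 2: -18.94° → +119.26°, shortest Δλ = 138.2° (east) — does not cross 180°.
Leg 3: +119.26° → +107.09°, shortest Δλ = -12.17° (west) — does not cross 180°.
Leg 4: +107.09° → -16.98°, shortest Δλ = -124.07° (west) — does not cross 180°.
Total crossings: 0.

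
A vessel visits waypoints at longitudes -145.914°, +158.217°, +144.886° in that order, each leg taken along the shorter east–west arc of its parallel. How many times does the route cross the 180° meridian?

Leg 1: -145.914° → +158.217°, shortest Δλ = -55.869° (west) — crosses 180°.
Leg 2: +158.217° → +144.886°, shortest Δλ = -13.331° (west) — does not cross 180°.
Total crossings: 1.

1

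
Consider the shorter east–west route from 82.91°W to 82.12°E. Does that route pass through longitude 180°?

No

Signed shortest Δλ = ((82.12 − -82.91 + 180) mod 360) − 180 = 165.03°.
Going east by 165.03° from -82.91° reaches +82.12° without touching 180°.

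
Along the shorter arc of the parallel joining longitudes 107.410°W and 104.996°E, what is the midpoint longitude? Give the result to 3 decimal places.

178.793°E

Signed shortest Δλ from -107.410° to +104.996° is -147.594°.
Midpoint longitude = -107.410° + (-147.594°)/2 = -107.410° − 73.797° = -181.207°.
Normalise into (−180°, 180°]: +178.793°.
(The naïve average (-107.410 + +104.996)/2 = -1.207° is on the wrong side of the globe.)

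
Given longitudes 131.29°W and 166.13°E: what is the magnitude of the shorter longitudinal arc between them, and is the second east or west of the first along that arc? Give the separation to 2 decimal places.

Raw difference: 166.13 − -131.29 = 297.42°.
Normalise into (−180°, 180°]: 297.42° − 360° = -62.58°.
Negative ⇒ the second point lies to the west; separation 62.58°.

62.58° west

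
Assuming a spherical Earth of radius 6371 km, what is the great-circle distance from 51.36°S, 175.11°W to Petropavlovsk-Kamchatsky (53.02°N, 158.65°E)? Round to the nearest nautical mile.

6405 nmi

Δλ = 158.65 − -175.11 = 333.76°; wrapped into (−180°, 180°]: -26.24°.
Δφ = 53.02 − -51.36 = 104.38°.
a = sin²(Δφ/2) + cos φ₁ · cos φ₂ · sin²(Δλ/2) = 0.643529.
c = 2·atan2(√a, √(1−a)) = 1.86195 rad → d = 6371·c ≈ 11862.49 km ≈ 6405.23 nmi.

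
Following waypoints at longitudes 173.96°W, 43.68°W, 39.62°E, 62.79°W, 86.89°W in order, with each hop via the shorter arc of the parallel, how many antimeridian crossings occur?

Leg 1: -173.96° → -43.68°, shortest Δλ = 130.28° (east) — does not cross 180°.
Leg 2: -43.68° → +39.62°, shortest Δλ = 83.3° (east) — does not cross 180°.
Leg 3: +39.62° → -62.79°, shortest Δλ = -102.41° (west) — does not cross 180°.
Leg 4: -62.79° → -86.89°, shortest Δλ = -24.1° (west) — does not cross 180°.
Total crossings: 0.

0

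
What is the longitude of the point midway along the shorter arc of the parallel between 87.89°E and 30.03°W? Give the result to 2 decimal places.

28.93°E

Signed shortest Δλ from +87.89° to -30.03° is -117.92°.
Midpoint longitude = +87.89° + (-117.92°)/2 = +87.89° − 58.96° = +28.93°.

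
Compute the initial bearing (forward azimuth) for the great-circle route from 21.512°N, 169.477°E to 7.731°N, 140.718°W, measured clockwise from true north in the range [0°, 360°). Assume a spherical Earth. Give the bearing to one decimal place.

Δλ = -140.718 − 169.477 = -310.195°; wrapped into (−180°, 180°]: 49.805°.
θ = atan2( sin Δλ · cos φ₂ , cos φ₁ · sin φ₂ − sin φ₁ · cos φ₂ · cos Δλ )
  = atan2(0.75691, -0.10936) = 98.221° → normalised to [0°, 360°): 98.221°.

98.2°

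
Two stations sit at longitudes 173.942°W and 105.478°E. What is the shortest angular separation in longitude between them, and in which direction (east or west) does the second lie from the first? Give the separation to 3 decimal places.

Raw difference: 105.478 − -173.942 = 279.42°.
Normalise into (−180°, 180°]: 279.42° − 360° = -80.58°.
Negative ⇒ the second point lies to the west; separation 80.580°.

80.580° west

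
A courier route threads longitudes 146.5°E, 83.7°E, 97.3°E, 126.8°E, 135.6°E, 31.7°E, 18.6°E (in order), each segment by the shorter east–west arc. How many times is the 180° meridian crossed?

Leg 1: +146.5° → +83.7°, shortest Δλ = -62.8° (west) — does not cross 180°.
Leg 2: +83.7° → +97.3°, shortest Δλ = 13.6° (east) — does not cross 180°.
Leg 3: +97.3° → +126.8°, shortest Δλ = 29.5° (east) — does not cross 180°.
Leg 4: +126.8° → +135.6°, shortest Δλ = 8.8° (east) — does not cross 180°.
Leg 5: +135.6° → +31.7°, shortest Δλ = -103.9° (west) — does not cross 180°.
Leg 6: +31.7° → +18.6°, shortest Δλ = -13.1° (west) — does not cross 180°.
Total crossings: 0.

0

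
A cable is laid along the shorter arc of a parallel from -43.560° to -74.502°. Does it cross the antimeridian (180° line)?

Signed shortest Δλ = ((-74.502 − -43.560 + 180) mod 360) − 180 = -30.942°.
Going west by 30.942° from -43.560° reaches -74.502° without touching 180°.

No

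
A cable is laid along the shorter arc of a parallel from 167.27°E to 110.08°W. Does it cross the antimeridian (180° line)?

Yes

Naïve |-110.08 − 167.27| = 277.35° > 180°, so the shorter arc goes the other way round — across 180°.
Signed shortest Δλ = ((-110.08 − 167.27 + 180) mod 360) − 180 = 82.65°.
Going east by 82.65° from +167.27° passes through 180° before reaching -110.08°.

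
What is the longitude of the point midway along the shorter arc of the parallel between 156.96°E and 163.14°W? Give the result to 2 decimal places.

176.91°E

Signed shortest Δλ from +156.96° to -163.14° is +39.90°.
Midpoint longitude = +156.96° + (+39.90°)/2 = +156.96° + 19.95° = +176.91°.
(The naïve average (+156.96 + -163.14)/2 = -3.09° is on the wrong side of the globe.)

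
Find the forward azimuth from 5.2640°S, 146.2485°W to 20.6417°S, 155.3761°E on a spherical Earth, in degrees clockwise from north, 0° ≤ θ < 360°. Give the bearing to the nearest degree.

Δλ = 155.3761 − -146.2485 = 301.6246°; wrapped into (−180°, 180°]: -58.3754°.
θ = atan2( sin Δλ · cos φ₂ , cos φ₁ · sin φ₂ − sin φ₁ · cos φ₂ · cos Δλ )
  = atan2(-0.79684, -0.30602) = -111.009° → normalised to [0°, 360°): 248.991°.

249°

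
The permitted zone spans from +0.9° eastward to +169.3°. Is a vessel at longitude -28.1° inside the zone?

Band width going east from +0.9° to +169.3°: ((169.3 − 0.9) mod 360) = 168.4°.
Offset of -28.1° east of the west edge: ((-28.1 − 0.9) mod 360) = 331.0°.
331.0° > 168.4° ⇒ outside.

No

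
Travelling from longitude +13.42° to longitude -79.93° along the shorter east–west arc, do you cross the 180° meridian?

Signed shortest Δλ = ((-79.93 − 13.42 + 180) mod 360) − 180 = -93.35°.
Going west by 93.35° from +13.42° reaches -79.93° without touching 180°.

No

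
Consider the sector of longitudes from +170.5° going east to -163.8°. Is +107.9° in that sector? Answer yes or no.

No

Band width going east from +170.5° to -163.8°: ((-163.8 − 170.5) mod 360) = 25.7°.
Offset of +107.9° east of the west edge: ((107.9 − 170.5) mod 360) = 297.4°.
297.4° > 25.7° ⇒ outside.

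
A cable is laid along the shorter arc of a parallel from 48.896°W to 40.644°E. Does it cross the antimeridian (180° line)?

No

Signed shortest Δλ = ((40.644 − -48.896 + 180) mod 360) − 180 = 89.54°.
Going east by 89.54° from -48.896° reaches +40.644° without touching 180°.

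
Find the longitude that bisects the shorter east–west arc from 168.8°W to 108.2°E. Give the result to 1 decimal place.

149.7°E

Signed shortest Δλ from -168.8° to +108.2° is -83.0°.
Midpoint longitude = -168.8° + (-83.0°)/2 = -168.8° − 41.5° = -210.3°.
Normalise into (−180°, 180°]: +149.7°.
(The naïve average (-168.8 + +108.2)/2 = -30.3° is on the wrong side of the globe.)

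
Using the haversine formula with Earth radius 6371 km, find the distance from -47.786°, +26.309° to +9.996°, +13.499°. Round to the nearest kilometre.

6548 km

Δλ = 13.499 − 26.309 = -12.810°.
Δφ = 9.996 − -47.786 = 57.782°.
a = sin²(Δφ/2) + cos φ₁ · cos φ₂ · sin²(Δλ/2) = 0.241664.
c = 2·atan2(√a, √(1−a)) = 1.02784 rad → d = 6371·c ≈ 6548.34 km.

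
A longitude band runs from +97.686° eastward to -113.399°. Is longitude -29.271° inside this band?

Band width going east from +97.686° to -113.399°: ((-113.399 − 97.686) mod 360) = 148.915°.
Offset of -29.271° east of the west edge: ((-29.271 − 97.686) mod 360) = 233.043°.
233.043° > 148.915° ⇒ outside.

No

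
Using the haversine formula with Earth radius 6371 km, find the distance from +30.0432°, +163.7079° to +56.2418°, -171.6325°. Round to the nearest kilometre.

Δλ = -171.6325 − 163.7079 = -335.3404°; wrapped into (−180°, 180°]: 24.6596°.
Δφ = 56.2418 − 30.0432 = 26.1986°.
a = sin²(Δφ/2) + cos φ₁ · cos φ₂ · sin²(Δλ/2) = 0.073300.
c = 2·atan2(√a, √(1−a)) = 0.54832 rad → d = 6371·c ≈ 3493.36 km.

3493 km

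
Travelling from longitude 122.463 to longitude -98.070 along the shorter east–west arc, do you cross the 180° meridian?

Yes

Naïve |-98.070 − 122.463| = 220.533° > 180°, so the shorter arc goes the other way round — across 180°.
Signed shortest Δλ = ((-98.070 − 122.463 + 180) mod 360) − 180 = 139.467°.
Going east by 139.467° from +122.463° passes through 180° before reaching -98.070°.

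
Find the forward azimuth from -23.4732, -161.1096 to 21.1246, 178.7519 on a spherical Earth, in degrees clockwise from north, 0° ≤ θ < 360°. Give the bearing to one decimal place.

334.7°

Δλ = 178.7519 − -161.1096 = 339.8615°; wrapped into (−180°, 180°]: -20.1385°.
θ = atan2( sin Δλ · cos φ₂ , cos φ₁ · sin φ₂ − sin φ₁ · cos φ₂ · cos Δλ )
  = atan2(-0.32115, 0.67941) = -25.300° → normalised to [0°, 360°): 334.700°.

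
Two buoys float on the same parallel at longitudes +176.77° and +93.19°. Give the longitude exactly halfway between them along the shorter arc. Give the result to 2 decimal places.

Signed shortest Δλ from +176.77° to +93.19° is -83.58°.
Midpoint longitude = +176.77° + (-83.58°)/2 = +176.77° − 41.79° = +134.98°.

+134.98°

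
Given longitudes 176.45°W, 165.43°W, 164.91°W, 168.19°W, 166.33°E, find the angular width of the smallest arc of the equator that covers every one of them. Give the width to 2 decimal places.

Sort the longitudes: -176.45°, -168.19°, -165.43°, -164.91°, +166.33°.
Eastward gaps between consecutive values (wrapping around): 8.26°, 2.76°, 0.52°, 331.24°, 17.22°.
Largest gap = 331.24° ⇒ minimal covering band is its complement: 360° − 331.24° = 28.76°.
Band runs from +166.33° eastward to -164.91°, crossing the antimeridian.

28.76°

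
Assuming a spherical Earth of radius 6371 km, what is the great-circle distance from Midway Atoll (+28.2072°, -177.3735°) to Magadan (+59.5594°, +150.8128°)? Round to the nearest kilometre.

4237 km

Δλ = 150.8128 − -177.3735 = 328.1863°; wrapped into (−180°, 180°]: -31.8137°.
Δφ = 59.5594 − 28.2072 = 31.3522°.
a = sin²(Δφ/2) + cos φ₁ · cos φ₂ · sin²(Δλ/2) = 0.106545.
c = 2·atan2(√a, √(1−a)) = 0.66501 rad → d = 6371·c ≈ 4236.79 km.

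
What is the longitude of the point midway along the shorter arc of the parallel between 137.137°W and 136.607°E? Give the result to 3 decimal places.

179.735°E

Signed shortest Δλ from -137.137° to +136.607° is -86.256°.
Midpoint longitude = -137.137° + (-86.256°)/2 = -137.137° − 43.128° = -180.265°.
Normalise into (−180°, 180°]: +179.735°.
(The naïve average (-137.137 + +136.607)/2 = -0.265° is on the wrong side of the globe.)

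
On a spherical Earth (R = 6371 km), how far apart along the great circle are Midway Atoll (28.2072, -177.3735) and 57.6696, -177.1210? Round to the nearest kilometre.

Δλ = -177.1210 − -177.3735 = 0.2525°.
Δφ = 57.6696 − 28.2072 = 29.4624°.
a = sin²(Δφ/2) + cos φ₁ · cos φ₂ · sin²(Δλ/2) = 0.064663.
c = 2·atan2(√a, √(1−a)) = 0.51423 rad → d = 6371·c ≈ 3276.13 km.

3276 km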